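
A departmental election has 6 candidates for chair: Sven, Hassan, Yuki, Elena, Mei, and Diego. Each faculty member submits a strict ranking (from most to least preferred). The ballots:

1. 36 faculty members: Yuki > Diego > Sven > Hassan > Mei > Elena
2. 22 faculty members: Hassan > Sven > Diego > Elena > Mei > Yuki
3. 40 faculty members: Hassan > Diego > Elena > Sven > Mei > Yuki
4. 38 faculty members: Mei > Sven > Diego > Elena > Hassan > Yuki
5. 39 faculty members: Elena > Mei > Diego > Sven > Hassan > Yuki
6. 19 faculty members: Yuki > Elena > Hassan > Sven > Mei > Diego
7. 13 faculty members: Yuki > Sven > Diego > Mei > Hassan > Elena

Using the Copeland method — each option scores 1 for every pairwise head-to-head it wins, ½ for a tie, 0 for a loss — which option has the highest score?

Diego

Sven: beats Hassan, Yuki, Elena, and Mei; loses to Diego → score 4.
Hassan: beats Yuki, Elena, and Mei; loses to Sven and Diego → score 3.
Yuki: loses to Sven, Hassan, Elena, Mei, and Diego → score 0.
Elena: beats Yuki and Mei; loses to Sven, Hassan, and Diego → score 2.
Mei: beats Yuki; loses to Sven, Hassan, Elena, and Diego → score 1.
Diego: beats Sven, Hassan, Yuki, Elena, and Mei → score 5.
Diego has the best pairwise record.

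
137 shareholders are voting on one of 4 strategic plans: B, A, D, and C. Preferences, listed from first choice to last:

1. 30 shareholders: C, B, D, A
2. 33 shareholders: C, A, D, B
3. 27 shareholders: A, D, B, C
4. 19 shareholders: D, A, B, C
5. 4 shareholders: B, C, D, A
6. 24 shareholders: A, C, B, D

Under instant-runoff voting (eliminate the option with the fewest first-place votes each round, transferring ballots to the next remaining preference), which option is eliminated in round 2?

D

Round 1: B 4, A 51, D 19, C 63. Eliminate B.
Round 2: A 51, D 19, C 67. Eliminate D.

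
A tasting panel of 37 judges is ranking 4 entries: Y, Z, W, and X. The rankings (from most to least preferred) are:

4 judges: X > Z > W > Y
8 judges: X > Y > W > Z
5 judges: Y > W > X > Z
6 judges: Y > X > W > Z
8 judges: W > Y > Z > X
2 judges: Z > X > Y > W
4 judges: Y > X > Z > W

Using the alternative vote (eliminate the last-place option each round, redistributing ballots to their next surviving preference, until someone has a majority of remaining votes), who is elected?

Round 1: Y 15, Z 2, W 8, X 12. Eliminate Z.
Round 2: Y 15, W 8, X 14. Eliminate W.
Round 3: Y 23, X 14. Y has a majority.

Y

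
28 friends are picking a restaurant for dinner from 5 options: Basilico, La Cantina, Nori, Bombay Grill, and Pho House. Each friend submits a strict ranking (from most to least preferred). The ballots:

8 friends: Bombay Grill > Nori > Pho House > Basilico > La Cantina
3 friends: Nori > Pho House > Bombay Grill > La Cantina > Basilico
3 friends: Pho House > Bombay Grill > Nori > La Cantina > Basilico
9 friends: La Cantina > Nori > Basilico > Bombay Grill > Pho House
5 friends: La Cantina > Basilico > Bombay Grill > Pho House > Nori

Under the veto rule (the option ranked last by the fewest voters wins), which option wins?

Last-place votes: Basilico 6, La Cantina 8, Nori 5, Bombay Grill 0, Pho House 9.
Bombay Grill is ranked last by the fewest voters, so Bombay Grill wins.

Bombay Grill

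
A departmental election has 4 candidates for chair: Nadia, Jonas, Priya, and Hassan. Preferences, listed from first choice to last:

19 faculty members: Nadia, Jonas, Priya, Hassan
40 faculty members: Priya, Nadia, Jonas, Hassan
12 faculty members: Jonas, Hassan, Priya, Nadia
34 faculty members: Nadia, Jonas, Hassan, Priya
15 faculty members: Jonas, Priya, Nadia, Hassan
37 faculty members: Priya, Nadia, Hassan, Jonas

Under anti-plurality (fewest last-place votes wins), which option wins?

Last-place votes: Nadia 12, Jonas 37, Priya 34, Hassan 74.
Nadia is ranked last by the fewest voters, so Nadia wins.

Nadia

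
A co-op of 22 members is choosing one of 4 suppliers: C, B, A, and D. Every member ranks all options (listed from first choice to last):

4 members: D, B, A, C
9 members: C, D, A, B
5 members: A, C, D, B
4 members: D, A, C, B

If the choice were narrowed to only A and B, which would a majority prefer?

A

Voters preferring A to B: 18; preferring B to A: 4.
A wins the head-to-head.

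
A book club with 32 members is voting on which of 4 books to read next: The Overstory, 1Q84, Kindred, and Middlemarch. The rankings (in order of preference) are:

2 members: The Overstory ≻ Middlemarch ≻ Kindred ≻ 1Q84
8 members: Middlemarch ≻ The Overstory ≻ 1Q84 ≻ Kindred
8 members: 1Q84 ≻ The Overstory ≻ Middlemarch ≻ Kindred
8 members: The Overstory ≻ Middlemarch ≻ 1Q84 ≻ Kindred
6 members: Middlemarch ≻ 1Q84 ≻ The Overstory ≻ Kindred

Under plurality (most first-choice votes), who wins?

First-place votes: The Overstory 10, 1Q84 8, Kindred 0, Middlemarch 14.
Middlemarch has the most first-place votes.

Middlemarch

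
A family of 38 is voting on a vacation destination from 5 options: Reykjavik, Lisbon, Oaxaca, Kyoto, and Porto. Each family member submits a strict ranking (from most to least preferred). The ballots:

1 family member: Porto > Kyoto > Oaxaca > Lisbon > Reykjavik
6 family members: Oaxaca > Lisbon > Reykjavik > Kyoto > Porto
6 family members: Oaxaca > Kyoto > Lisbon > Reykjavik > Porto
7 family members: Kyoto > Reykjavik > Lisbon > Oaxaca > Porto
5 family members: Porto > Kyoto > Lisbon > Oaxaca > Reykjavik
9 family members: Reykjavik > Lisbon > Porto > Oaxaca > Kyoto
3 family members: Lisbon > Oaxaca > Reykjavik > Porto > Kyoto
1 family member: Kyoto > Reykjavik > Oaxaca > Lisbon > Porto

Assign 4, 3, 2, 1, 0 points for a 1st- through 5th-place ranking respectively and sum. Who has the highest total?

Reykjavik: 1·0 + 6·2 + 6·1 + 7·3 + 5·0 + 9·4 + 3·2 + 1·3 = 84
Lisbon: 1·1 + 6·3 + 6·2 + 7·2 + 5·2 + 9·3 + 3·4 + 1·1 = 95
Oaxaca: 1·2 + 6·4 + 6·4 + 7·1 + 5·1 + 9·1 + 3·3 + 1·2 = 82
Kyoto: 1·3 + 6·1 + 6·3 + 7·4 + 5·3 + 9·0 + 3·0 + 1·4 = 74
Porto: 1·4 + 6·0 + 6·0 + 7·0 + 5·4 + 9·2 + 3·1 + 1·0 = 45
Lisbon has the highest Borda score (95).

Lisbon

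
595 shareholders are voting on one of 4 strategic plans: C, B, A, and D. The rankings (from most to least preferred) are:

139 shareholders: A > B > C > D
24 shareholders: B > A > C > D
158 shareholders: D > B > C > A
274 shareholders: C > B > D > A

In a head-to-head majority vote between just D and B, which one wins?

B

Voters preferring D to B: 158; preferring B to D: 437.
B wins the head-to-head.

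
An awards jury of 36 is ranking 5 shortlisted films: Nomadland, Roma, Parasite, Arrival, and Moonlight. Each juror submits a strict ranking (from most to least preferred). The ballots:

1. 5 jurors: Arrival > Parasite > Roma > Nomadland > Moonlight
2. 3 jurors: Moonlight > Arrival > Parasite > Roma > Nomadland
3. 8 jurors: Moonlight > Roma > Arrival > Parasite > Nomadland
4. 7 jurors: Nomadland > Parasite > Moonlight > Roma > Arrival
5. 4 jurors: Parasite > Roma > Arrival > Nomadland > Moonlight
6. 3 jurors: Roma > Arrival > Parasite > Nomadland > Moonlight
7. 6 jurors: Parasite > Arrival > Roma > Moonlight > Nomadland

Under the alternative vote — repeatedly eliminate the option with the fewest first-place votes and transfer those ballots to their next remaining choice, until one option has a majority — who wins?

Parasite

Round 1: Nomadland 7, Roma 3, Parasite 10, Arrival 5, Moonlight 11. Eliminate Roma.
Round 2: Nomadland 7, Parasite 10, Arrival 8, Moonlight 11. Eliminate Nomadland.
Round 3: Parasite 17, Arrival 8, Moonlight 11. Eliminate Arrival.
Round 4: Parasite 25, Moonlight 11. Parasite has a majority.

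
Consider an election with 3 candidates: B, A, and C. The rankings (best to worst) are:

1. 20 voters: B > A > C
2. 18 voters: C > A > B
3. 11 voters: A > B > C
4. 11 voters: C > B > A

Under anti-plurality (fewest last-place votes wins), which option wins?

A

Last-place votes: B 18, A 11, C 31.
A is ranked last by the fewest voters, so A wins.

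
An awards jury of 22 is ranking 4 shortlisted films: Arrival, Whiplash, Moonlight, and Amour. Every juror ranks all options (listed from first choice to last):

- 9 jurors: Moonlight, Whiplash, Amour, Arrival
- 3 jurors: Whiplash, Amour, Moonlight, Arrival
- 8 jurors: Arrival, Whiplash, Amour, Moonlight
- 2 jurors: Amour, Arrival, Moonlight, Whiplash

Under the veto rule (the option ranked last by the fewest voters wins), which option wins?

Amour

Last-place votes: Arrival 12, Whiplash 2, Moonlight 8, Amour 0.
Amour is ranked last by the fewest voters, so Amour wins.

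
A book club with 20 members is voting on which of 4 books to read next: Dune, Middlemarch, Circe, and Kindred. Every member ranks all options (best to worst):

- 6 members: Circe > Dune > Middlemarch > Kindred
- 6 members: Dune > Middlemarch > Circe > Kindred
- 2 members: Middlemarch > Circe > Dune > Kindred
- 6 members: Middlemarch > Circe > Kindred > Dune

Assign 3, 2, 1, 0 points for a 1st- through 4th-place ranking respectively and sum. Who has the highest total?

Dune: 6·2 + 6·3 + 2·1 + 6·0 = 32
Middlemarch: 6·1 + 6·2 + 2·3 + 6·3 = 42
Circe: 6·3 + 6·1 + 2·2 + 6·2 = 40
Kindred: 6·0 + 6·0 + 2·0 + 6·1 = 6
Middlemarch has the highest Borda score (42).

Middlemarch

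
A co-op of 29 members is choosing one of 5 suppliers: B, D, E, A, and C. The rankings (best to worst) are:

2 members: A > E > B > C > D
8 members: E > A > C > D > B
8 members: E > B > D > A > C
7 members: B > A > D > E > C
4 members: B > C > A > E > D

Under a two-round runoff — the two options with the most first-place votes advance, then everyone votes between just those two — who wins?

E

Round 1 first-place votes: B 11, D 0, E 16, A 2, C 0.
E and B advance.
Runoff: E is preferred to B by 18 voters; B by 11.
E wins the runoff.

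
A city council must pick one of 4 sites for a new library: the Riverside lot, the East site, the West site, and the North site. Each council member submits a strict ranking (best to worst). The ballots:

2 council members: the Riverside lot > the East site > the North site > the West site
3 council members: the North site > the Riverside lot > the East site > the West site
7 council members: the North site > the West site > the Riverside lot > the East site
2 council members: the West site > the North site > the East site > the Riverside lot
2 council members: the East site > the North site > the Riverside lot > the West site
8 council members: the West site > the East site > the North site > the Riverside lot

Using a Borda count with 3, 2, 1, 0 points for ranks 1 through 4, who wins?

the North site

the Riverside lot: 2·3 + 3·2 + 7·1 + 2·0 + 2·1 + 8·0 = 21
the East site: 2·2 + 3·1 + 7·0 + 2·1 + 2·3 + 8·2 = 31
the West site: 2·0 + 3·0 + 7·2 + 2·3 + 2·0 + 8·3 = 44
the North site: 2·1 + 3·3 + 7·3 + 2·2 + 2·2 + 8·1 = 48
the North site has the highest Borda score (48).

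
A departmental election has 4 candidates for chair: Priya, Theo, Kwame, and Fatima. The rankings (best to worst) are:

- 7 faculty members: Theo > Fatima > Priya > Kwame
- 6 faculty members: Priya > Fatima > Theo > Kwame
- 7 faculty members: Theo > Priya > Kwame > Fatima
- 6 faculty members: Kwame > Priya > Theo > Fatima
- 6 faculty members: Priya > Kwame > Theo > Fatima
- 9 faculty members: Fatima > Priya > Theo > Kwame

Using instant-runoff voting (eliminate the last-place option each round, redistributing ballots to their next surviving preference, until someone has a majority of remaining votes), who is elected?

Priya

Round 1: Priya 12, Theo 14, Kwame 6, Fatima 9. Eliminate Kwame.
Round 2: Priya 18, Theo 14, Fatima 9. Eliminate Fatima.
Round 3: Priya 27, Theo 14. Priya has a majority.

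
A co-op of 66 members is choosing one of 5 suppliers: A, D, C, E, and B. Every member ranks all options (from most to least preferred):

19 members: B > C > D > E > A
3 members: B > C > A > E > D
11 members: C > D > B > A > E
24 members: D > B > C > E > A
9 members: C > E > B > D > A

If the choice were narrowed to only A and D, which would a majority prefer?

Voters preferring A to D: 3; preferring D to A: 63.
D wins the head-to-head.

D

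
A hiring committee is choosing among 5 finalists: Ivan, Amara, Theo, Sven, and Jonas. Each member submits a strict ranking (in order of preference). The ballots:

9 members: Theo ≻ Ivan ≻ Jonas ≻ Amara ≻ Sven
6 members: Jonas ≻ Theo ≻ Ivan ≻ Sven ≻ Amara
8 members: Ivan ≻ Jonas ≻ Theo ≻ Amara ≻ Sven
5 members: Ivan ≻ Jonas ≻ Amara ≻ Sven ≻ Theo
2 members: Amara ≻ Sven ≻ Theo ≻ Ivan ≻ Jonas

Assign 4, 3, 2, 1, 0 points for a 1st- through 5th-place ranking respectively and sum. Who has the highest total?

Ivan: 9·3 + 6·2 + 8·4 + 5·4 + 2·1 = 93
Amara: 9·1 + 6·0 + 8·1 + 5·2 + 2·4 = 35
Theo: 9·4 + 6·3 + 8·2 + 5·0 + 2·2 = 74
Sven: 9·0 + 6·1 + 8·0 + 5·1 + 2·3 = 17
Jonas: 9·2 + 6·4 + 8·3 + 5·3 + 2·0 = 81
Ivan has the highest Borda score (93).

Ivan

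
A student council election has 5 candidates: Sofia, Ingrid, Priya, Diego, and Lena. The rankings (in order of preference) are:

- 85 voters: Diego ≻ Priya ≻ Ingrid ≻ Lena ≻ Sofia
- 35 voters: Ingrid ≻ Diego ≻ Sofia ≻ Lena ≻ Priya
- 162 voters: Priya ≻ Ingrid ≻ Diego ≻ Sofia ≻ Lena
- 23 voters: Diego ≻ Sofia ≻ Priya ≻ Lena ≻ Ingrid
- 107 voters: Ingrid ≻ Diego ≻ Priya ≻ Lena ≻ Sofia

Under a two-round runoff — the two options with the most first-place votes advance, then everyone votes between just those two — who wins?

Priya

Round 1 first-place votes: Sofia 0, Ingrid 142, Priya 162, Diego 108, Lena 0.
Priya and Ingrid advance.
Runoff: Priya is preferred to Ingrid by 270 voters; Ingrid by 142.
Priya wins the runoff.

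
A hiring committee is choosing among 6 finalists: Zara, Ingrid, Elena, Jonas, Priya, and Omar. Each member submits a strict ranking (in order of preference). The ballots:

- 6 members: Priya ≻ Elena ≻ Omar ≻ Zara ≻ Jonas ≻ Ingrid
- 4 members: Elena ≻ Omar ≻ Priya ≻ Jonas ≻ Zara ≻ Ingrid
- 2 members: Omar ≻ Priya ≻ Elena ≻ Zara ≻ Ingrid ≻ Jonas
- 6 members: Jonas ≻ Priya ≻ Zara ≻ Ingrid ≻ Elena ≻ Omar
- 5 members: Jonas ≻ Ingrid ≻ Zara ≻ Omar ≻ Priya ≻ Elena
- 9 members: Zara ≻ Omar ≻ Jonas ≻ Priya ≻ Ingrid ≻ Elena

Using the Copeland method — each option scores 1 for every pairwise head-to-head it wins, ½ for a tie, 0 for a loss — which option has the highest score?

Zara: beats Ingrid, Elena, Jonas, and Omar; loses to Priya → score 4.
Ingrid: beats Elena; loses to Zara, Jonas, Priya, and Omar → score 1.
Elena: ties Omar; loses to Zara, Ingrid, Jonas, and Priya → score 0.5.
Jonas: beats Ingrid, Elena, and Priya; loses to Zara and Omar → score 3.
Priya: beats Zara, Ingrid, and Elena; loses to Jonas and Omar → score 3.
Omar: beats Ingrid, Jonas, and Priya; ties Elena; loses to Zara → score 3.5.
Zara has the best pairwise record.

Zara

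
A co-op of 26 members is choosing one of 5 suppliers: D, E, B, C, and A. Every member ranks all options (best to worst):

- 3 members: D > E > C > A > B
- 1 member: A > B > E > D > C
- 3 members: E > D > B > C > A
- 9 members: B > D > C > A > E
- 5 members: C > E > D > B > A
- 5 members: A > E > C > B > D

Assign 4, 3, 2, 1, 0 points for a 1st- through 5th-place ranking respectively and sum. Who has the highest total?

D

D: 3·4 + 1·1 + 3·3 + 9·3 + 5·2 + 5·0 = 59
E: 3·3 + 1·2 + 3·4 + 9·0 + 5·3 + 5·3 = 53
B: 3·0 + 1·3 + 3·2 + 9·4 + 5·1 + 5·1 = 55
C: 3·2 + 1·0 + 3·1 + 9·2 + 5·4 + 5·2 = 57
A: 3·1 + 1·4 + 3·0 + 9·1 + 5·0 + 5·4 = 36
D has the highest Borda score (59).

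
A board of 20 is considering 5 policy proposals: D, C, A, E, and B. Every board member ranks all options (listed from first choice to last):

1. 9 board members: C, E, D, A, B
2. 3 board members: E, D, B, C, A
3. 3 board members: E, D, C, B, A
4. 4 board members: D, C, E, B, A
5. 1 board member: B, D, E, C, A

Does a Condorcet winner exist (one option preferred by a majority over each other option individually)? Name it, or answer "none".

Checking pairwise contests:
E beats D 15–5.
D beats C 11–9.
D beats A 20–0.
C beats E 13–7.
D beats B 19–1.
Every option loses at least one head-to-head, so there is no Condorcet winner.

none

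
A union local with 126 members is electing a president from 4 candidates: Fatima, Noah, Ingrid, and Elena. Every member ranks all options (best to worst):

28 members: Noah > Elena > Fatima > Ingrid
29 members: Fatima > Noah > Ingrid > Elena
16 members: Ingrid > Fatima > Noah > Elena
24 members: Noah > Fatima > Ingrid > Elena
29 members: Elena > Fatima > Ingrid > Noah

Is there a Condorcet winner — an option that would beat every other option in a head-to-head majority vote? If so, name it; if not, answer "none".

Fatima

Fatima vs Noah: 74–52 for Fatima.
Fatima vs Ingrid: 110–16 for Fatima.
Fatima vs Elena: 69–57 for Fatima.
Fatima beats every other option head-to-head.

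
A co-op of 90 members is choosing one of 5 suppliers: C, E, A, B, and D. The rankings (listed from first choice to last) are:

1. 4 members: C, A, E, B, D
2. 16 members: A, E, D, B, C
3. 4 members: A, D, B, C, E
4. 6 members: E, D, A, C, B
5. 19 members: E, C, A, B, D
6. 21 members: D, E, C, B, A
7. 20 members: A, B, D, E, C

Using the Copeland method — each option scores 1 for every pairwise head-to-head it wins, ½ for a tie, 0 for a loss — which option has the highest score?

C: beats B; loses to E, A, and D → score 1.
E: beats C, A, and B; ties D → score 3.5.
A: beats C, B, and D; loses to E → score 3.
B: loses to C, E, A, and D → score 0.
D: beats C and B; ties E; loses to A → score 2.5.
E has the best pairwise record.

E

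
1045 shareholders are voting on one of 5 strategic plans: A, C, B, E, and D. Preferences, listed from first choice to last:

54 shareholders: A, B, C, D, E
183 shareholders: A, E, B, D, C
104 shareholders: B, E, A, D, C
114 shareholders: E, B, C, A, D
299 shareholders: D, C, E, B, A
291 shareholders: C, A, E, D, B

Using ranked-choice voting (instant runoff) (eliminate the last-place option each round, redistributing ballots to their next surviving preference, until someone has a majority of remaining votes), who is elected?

Round 1: A 237, C 291, B 104, E 114, D 299. Eliminate B.
Round 2: A 237, C 291, E 218, D 299. Eliminate E.
Round 3: A 341, C 405, D 299. Eliminate D.
Round 4: A 341, C 704. C has a majority.

C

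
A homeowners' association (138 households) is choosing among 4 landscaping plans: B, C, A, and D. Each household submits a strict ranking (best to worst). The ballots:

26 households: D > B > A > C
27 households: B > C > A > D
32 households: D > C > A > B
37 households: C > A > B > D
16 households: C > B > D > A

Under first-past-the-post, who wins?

D

First-place votes: B 27, C 53, A 0, D 58.
D has the most first-place votes.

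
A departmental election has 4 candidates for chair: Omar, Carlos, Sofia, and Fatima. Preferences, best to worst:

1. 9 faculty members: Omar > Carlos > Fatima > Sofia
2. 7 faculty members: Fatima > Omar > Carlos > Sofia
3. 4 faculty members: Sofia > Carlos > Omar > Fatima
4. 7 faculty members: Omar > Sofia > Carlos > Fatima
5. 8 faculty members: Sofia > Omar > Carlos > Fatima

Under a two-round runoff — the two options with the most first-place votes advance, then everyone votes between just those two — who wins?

Round 1 first-place votes: Omar 16, Carlos 0, Sofia 12, Fatima 7.
Omar and Sofia advance.
Runoff: Omar is preferred to Sofia by 23 voters; Sofia by 12.
Omar wins the runoff.

Omar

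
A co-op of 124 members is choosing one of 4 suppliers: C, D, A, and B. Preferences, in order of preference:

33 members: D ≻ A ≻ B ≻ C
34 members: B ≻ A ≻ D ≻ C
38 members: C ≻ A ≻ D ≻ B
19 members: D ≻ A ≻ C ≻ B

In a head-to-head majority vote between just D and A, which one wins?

A

Voters preferring D to A: 52; preferring A to D: 72.
A wins the head-to-head.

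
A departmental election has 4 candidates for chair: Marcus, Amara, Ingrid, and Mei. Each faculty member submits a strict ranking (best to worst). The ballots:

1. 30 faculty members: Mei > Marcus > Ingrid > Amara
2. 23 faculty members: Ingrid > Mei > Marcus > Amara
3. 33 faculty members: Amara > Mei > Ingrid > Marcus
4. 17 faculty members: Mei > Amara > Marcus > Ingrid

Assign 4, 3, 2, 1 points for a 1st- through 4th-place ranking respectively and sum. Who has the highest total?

Mei

Marcus: 30·3 + 23·2 + 33·1 + 17·2 = 203
Amara: 30·1 + 23·1 + 33·4 + 17·3 = 236
Ingrid: 30·2 + 23·4 + 33·2 + 17·1 = 235
Mei: 30·4 + 23·3 + 33·3 + 17·4 = 356
Mei has the highest Borda score (356).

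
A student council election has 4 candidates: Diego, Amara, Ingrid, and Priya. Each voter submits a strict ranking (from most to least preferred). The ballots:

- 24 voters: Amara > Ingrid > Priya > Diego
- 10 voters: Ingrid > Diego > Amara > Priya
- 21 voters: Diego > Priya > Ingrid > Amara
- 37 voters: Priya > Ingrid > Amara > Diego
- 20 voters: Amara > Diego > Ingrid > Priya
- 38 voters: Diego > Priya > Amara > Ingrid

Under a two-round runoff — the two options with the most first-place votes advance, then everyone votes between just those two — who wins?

Amara

Round 1 first-place votes: Diego 59, Amara 44, Ingrid 10, Priya 37.
Diego and Amara advance.
Runoff: Diego is preferred to Amara by 69 voters; Amara by 81.
Amara wins the runoff.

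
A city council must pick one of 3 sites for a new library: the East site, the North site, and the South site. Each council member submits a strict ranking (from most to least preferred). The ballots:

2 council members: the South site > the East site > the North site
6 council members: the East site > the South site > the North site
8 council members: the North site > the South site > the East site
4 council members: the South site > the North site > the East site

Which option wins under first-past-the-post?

the North site

First-place votes: the East site 6, the North site 8, the South site 6.
the North site has the most first-place votes.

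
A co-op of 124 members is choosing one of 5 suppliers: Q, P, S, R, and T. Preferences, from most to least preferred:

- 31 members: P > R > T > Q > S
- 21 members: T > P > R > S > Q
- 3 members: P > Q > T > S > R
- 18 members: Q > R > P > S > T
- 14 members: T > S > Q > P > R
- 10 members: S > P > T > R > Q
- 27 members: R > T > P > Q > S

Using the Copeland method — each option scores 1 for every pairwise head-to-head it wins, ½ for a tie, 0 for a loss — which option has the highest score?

P

Q: beats S; loses to P, R, and T → score 1.
P: beats Q, S, and R; ties T → score 3.5.
S: loses to Q, P, R, and T → score 0.
R: beats Q, S, and T; loses to P → score 3.
T: beats Q and S; ties P; loses to R → score 2.5.
P has the best pairwise record.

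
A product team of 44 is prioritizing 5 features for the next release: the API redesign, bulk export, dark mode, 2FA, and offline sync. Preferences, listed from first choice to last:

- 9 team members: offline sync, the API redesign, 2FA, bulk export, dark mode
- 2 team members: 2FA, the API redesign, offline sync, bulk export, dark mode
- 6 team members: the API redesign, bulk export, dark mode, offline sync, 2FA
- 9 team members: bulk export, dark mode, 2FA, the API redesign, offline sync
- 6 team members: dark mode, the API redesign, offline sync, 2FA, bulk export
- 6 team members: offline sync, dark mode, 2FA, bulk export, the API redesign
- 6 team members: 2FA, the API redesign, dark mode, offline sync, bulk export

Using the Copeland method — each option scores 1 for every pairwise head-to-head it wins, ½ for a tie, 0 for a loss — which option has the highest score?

the API redesign

the API redesign: beats bulk export, dark mode, and offline sync; loses to 2FA → score 3.
bulk export: beats dark mode; loses to the API redesign, 2FA, and offline sync → score 1.
dark mode: beats 2FA and offline sync; loses to the API redesign and bulk export → score 2.
2FA: beats the API redesign and bulk export; loses to dark mode and offline sync → score 2.
offline sync: beats bulk export and 2FA; loses to the API redesign and dark mode → score 2.
the API redesign has the best pairwise record.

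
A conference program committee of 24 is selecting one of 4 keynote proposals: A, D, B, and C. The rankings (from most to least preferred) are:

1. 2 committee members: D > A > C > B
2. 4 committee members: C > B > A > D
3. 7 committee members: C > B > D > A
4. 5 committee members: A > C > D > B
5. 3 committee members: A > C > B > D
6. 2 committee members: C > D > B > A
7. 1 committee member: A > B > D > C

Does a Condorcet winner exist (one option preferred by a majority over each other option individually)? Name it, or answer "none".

C

C vs A: 13–11 for C.
C vs D: 21–3 for C.
C vs B: 23–1 for C.
C beats every other option head-to-head.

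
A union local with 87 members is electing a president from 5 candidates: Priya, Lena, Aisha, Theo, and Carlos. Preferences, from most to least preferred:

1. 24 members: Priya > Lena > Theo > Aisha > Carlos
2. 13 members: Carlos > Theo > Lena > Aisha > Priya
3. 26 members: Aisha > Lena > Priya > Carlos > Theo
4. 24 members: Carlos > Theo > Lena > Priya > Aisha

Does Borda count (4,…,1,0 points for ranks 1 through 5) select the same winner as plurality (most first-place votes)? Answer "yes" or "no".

Borda — scores: Priya 172, Lena 224, Aisha 141, Theo 159, Carlos 174. Winner: Lena.
Plurality — first-place votes: Priya 24, Lena 0, Aisha 26, Theo 0, Carlos 37. Winner: Carlos.
The two methods disagree.

no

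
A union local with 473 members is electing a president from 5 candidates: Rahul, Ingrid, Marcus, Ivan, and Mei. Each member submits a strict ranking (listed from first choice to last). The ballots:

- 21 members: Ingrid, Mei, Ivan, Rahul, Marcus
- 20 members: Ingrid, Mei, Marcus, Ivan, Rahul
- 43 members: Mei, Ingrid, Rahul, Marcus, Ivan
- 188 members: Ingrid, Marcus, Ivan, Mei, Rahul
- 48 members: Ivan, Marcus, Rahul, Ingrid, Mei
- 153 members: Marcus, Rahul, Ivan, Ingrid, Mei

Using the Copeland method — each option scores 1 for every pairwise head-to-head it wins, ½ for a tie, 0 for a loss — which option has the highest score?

Ingrid

Rahul: loses to Ingrid, Marcus, Ivan, and Mei → score 0.
Ingrid: beats Rahul, Marcus, Ivan, and Mei → score 4.
Marcus: beats Rahul, Ivan, and Mei; loses to Ingrid → score 3.
Ivan: beats Rahul and Mei; loses to Ingrid and Marcus → score 2.
Mei: beats Rahul; loses to Ingrid, Marcus, and Ivan → score 1.
Ingrid has the best pairwise record.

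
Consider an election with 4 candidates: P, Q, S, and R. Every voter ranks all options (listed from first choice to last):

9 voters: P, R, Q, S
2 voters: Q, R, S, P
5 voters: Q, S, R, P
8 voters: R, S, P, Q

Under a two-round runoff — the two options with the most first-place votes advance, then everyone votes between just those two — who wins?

R

Round 1 first-place votes: P 9, Q 7, S 0, R 8.
P and R advance.
Runoff: P is preferred to R by 9 voters; R by 15.
R wins the runoff.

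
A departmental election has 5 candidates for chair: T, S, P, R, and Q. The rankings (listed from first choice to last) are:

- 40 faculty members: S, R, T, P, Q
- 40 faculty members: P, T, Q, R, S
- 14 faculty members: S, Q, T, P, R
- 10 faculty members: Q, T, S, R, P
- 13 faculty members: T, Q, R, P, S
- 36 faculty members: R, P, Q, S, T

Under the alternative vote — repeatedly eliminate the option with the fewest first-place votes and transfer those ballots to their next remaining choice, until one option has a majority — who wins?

R

Round 1: T 13, S 54, P 40, R 36, Q 10. Eliminate Q.
Round 2: T 23, S 54, P 40, R 36. Eliminate T.
Round 3: S 64, P 40, R 49. Eliminate P.
Round 4: S 64, R 89. R has a majority.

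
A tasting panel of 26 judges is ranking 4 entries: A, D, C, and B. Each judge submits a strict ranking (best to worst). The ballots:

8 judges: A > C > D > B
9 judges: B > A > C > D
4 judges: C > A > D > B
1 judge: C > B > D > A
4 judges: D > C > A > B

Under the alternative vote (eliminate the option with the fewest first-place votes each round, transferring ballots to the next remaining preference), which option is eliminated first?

D

Round 1: A 8, D 4, C 5, B 9. Eliminate D.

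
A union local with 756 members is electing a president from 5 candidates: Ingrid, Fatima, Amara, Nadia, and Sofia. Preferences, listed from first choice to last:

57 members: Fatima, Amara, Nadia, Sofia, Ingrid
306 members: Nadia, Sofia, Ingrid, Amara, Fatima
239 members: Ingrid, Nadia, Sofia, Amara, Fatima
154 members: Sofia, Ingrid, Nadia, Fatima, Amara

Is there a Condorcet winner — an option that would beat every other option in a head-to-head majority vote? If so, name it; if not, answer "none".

none

Checking pairwise contests:
Sofia beats Ingrid 517–239.
Ingrid beats Fatima 699–57.
Ingrid beats Amara 699–57.
Ingrid beats Nadia 393–363.
Nadia beats Sofia 602–154.
Every option loses at least one head-to-head, so there is no Condorcet winner.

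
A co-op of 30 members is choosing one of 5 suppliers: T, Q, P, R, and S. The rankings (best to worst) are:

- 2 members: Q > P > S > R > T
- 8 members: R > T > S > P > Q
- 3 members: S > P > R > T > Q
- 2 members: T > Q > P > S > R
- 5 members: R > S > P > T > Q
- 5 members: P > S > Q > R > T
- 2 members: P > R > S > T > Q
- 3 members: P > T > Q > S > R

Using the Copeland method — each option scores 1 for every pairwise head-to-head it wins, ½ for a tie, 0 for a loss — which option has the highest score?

S

T: beats Q; loses to P, R, and S → score 1.
Q: loses to T, P, R, and S → score 0.
P: beats T, Q, and R; loses to S → score 3.
R: beats T and Q; ties S; loses to P → score 2.5.
S: beats T, Q, and P; ties R → score 3.5.
S has the best pairwise record.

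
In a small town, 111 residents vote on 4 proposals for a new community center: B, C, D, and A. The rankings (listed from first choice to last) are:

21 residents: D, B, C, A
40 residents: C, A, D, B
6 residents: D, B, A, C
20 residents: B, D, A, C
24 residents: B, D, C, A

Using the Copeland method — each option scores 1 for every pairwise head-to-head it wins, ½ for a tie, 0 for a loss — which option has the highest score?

D

B: beats C and A; loses to D → score 2.
C: beats A; loses to B and D → score 1.
D: beats B, C, and A → score 3.
A: loses to B, C, and D → score 0.
D has the best pairwise record.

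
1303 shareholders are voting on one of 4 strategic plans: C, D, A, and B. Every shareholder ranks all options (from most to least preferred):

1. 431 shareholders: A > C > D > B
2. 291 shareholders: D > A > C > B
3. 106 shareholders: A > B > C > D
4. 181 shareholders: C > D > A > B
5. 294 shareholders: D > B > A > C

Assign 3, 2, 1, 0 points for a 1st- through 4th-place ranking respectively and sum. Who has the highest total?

A

C: 431·2 + 291·1 + 106·1 + 181·3 + 294·0 = 1802
D: 431·1 + 291·3 + 106·0 + 181·2 + 294·3 = 2548
A: 431·3 + 291·2 + 106·3 + 181·1 + 294·1 = 2668
B: 431·0 + 291·0 + 106·2 + 181·0 + 294·2 = 800
A has the highest Borda score (2668).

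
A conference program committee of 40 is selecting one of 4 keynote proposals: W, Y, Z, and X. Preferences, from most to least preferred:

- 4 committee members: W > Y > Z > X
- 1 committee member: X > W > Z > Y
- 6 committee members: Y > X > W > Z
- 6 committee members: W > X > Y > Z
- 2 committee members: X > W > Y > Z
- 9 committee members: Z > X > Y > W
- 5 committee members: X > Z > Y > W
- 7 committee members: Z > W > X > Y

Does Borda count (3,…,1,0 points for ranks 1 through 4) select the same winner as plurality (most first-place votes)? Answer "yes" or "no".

Borda — scores: W 56, Y 48, Z 63, X 73. Winner: X.
Plurality — first-place votes: W 10, Y 6, Z 16, X 8. Winner: Z.
The two methods disagree.

no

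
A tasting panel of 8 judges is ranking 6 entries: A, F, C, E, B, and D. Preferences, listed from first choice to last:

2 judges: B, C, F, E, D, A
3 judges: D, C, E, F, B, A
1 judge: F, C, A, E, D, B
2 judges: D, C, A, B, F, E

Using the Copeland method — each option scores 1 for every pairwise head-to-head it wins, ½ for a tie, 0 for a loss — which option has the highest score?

D

A: loses to F, C, E, B, and D → score 0.
F: beats A and E; ties B; loses to C and D → score 2.5.
C: beats A, F, E, and B; loses to D → score 4.
E: beats A; ties B; loses to F, C, and D → score 1.5.
B: beats A; ties F and E; loses to C and D → score 2.
D: beats A, F, C, E, and B → score 5.
D has the best pairwise record.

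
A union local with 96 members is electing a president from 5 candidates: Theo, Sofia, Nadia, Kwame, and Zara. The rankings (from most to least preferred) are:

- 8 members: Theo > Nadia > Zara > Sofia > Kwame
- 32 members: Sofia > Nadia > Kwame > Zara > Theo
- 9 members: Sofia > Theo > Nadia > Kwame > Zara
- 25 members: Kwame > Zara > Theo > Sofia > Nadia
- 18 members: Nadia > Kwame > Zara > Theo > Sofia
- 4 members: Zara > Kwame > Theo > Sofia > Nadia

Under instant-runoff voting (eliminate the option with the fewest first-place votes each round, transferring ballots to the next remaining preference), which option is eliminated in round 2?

Round 1: Theo 8, Sofia 41, Nadia 18, Kwame 25, Zara 4. Eliminate Zara.
Round 2: Theo 8, Sofia 41, Nadia 18, Kwame 29. Eliminate Theo.

Theo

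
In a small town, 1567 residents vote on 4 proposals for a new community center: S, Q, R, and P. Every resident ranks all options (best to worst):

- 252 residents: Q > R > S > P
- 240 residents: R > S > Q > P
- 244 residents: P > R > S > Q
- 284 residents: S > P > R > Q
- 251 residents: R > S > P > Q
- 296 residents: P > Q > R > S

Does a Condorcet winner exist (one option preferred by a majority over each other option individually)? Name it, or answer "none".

Checking pairwise contests:
R beats S 1283–284.
S beats Q 1019–548.
P beats R 824–743.
S beats P 1027–540.
Every option loses at least one head-to-head, so there is no Condorcet winner.

none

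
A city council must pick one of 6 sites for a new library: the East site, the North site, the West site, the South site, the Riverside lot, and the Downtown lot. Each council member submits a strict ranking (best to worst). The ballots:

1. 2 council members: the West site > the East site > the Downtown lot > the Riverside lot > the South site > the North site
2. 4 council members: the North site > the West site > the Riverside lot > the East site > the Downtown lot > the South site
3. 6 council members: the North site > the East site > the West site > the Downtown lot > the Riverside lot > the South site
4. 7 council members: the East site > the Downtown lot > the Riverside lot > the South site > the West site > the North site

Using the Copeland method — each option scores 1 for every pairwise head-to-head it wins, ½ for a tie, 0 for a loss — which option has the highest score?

the East site: beats the West site, the South site, the Riverside lot, and the Downtown lot; loses to the North site → score 4.
the North site: beats the East site, the West site, the South site, the Riverside lot, and the Downtown lot → score 5.
the West site: beats the South site, the Riverside lot, and the Downtown lot; loses to the East site and the North site → score 3.
the South site: loses to the East site, the North site, the West site, the Riverside lot, and the Downtown lot → score 0.
the Riverside lot: beats the South site; loses to the East site, the North site, the West site, and the Downtown lot → score 1.
the Downtown lot: beats the South site and the Riverside lot; loses to the East site, the North site, and the West site → score 2.
the North site has the best pairwise record.

the North site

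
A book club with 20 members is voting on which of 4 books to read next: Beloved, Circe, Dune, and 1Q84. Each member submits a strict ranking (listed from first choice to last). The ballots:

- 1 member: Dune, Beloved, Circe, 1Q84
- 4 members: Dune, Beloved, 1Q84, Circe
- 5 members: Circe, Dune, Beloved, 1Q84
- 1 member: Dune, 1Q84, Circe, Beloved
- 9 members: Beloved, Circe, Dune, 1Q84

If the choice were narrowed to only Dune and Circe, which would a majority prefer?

Circe

Voters preferring Dune to Circe: 6; preferring Circe to Dune: 14.
Circe wins the head-to-head.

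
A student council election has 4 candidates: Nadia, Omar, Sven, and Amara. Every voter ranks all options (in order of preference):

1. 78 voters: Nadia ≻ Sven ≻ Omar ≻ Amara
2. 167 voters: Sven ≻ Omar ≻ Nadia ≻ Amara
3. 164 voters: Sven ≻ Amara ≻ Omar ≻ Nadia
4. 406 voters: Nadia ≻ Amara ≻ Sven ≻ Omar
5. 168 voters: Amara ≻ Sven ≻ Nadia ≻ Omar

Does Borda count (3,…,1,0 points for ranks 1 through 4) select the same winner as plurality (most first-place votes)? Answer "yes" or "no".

Borda — scores: Nadia 1787, Omar 576, Sven 1891, Amara 1644. Winner: Sven.
Plurality — first-place votes: Nadia 484, Omar 0, Sven 331, Amara 168. Winner: Nadia.
The two methods disagree.

no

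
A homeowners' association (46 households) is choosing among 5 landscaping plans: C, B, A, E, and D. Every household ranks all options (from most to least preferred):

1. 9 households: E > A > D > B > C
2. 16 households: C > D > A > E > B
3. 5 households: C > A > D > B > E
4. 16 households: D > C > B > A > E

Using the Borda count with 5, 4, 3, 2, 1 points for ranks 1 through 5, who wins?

C: 9·1 + 16·5 + 5·5 + 16·4 = 178
B: 9·2 + 16·1 + 5·2 + 16·3 = 92
A: 9·4 + 16·3 + 5·4 + 16·2 = 136
E: 9·5 + 16·2 + 5·1 + 16·1 = 98
D: 9·3 + 16·4 + 5·3 + 16·5 = 186
D has the highest Borda score (186).

D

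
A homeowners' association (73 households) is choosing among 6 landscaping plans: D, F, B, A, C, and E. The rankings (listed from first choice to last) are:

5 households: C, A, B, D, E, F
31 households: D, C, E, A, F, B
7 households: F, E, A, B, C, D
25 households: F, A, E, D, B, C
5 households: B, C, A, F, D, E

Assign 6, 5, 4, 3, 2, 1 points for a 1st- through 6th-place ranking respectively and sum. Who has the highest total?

D

D: 5·3 + 31·6 + 7·1 + 25·3 + 5·2 = 293
F: 5·1 + 31·2 + 7·6 + 25·6 + 5·3 = 274
B: 5·4 + 31·1 + 7·3 + 25·2 + 5·6 = 152
A: 5·5 + 31·3 + 7·4 + 25·5 + 5·4 = 291
C: 5·6 + 31·5 + 7·2 + 25·1 + 5·5 = 249
E: 5·2 + 31·4 + 7·5 + 25·4 + 5·1 = 274
D has the highest Borda score (293).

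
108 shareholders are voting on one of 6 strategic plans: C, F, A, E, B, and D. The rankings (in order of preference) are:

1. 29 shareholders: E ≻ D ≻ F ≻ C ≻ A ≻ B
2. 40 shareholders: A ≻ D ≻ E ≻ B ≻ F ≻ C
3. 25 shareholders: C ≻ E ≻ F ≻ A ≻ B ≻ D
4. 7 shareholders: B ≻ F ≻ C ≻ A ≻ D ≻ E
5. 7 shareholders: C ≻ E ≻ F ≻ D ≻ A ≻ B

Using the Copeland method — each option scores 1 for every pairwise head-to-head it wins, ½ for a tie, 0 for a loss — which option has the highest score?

C: beats A and B; loses to F, E, and D → score 2.
F: beats C, A, and B; loses to E and D → score 3.
A: beats B and D; loses to C, F, and E → score 2.
E: beats C, F, A, B, and D → score 5.
B: loses to C, F, A, E, and D → score 0.
D: beats C, F, and B; loses to A and E → score 3.
E has the best pairwise record.

E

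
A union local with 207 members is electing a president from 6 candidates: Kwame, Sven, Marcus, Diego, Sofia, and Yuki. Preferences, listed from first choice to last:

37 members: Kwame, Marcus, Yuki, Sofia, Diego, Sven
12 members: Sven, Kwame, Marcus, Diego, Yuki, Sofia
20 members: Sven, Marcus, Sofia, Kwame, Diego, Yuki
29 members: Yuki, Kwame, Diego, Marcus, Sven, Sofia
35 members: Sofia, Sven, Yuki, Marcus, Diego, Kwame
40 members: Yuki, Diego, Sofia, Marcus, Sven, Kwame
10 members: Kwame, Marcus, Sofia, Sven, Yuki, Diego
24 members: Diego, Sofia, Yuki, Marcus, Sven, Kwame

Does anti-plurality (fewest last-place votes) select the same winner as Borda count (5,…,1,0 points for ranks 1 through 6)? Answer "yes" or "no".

no

Anti-plurality — last-place votes: Kwame 99, Sven 37, Marcus 0, Diego 10, Sofia 41, Yuki 20. Winner: Marcus.
Borda — scores: Kwame 439, Sven 413, Marcus 560, Diego 483, Sofia 555, Yuki 655. Winner: Yuki.
The two methods disagree.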